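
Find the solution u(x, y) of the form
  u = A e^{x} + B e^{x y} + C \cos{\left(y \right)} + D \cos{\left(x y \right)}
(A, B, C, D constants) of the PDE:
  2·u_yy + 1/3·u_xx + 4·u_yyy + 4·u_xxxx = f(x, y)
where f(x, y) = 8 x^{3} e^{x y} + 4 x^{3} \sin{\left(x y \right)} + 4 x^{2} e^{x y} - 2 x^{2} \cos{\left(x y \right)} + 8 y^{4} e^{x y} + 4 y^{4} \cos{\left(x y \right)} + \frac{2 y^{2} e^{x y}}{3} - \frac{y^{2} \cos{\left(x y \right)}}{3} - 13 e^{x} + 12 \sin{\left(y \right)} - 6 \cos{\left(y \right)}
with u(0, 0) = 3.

Substitute the ansatz u = A e^{x} + B e^{x y} + C \cos{\left(y \right)} + D \cos{\left(x y \right)} into the left-hand side.
Derivatives of the ansatz:
  u_yy = B x^{2} e^{x y} - C \cos{\left(y \right)} - D x^{2} \cos{\left(x y \right)}
  u_xx = A e^{x} + B y^{2} e^{x y} - D y^{2} \cos{\left(x y \right)}
  u_yyy = B x^{3} e^{x y} + C \sin{\left(y \right)} + D x^{3} \sin{\left(x y \right)}
  u_xxxx = A e^{x} + B y^{4} e^{x y} + D y^{4} \cos{\left(x y \right)}
Term by term:
  2·u_yy = 2 B x^{2} e^{x y} - 2 C \cos{\left(y \right)} - 2 D x^{2} \cos{\left(x y \right)}
  1/3·u_xx = \frac{A e^{x}}{3} + \frac{B y^{2} e^{x y}}{3} - \frac{D y^{2} \cos{\left(x y \right)}}{3}
  4·u_yyy = 4 B x^{3} e^{x y} + 4 C \sin{\left(y \right)} + 4 D x^{3} \sin{\left(x y \right)}
  4·u_xxxx = 4 A e^{x} + 4 B y^{4} e^{x y} + 4 D y^{4} \cos{\left(x y \right)}
So the left-hand side equals
  \frac{13 A e^{x}}{3} + 4 B x^{3} e^{x y} + 2 B x^{2} e^{x y} + 4 B y^{4} e^{x y} + \frac{B y^{2} e^{x y}}{3} + 4 C \sin{\left(y \right)} - 2 C \cos{\left(y \right)} + 4 D x^{3} \sin{\left(x y \right)} - 2 D x^{2} \cos{\left(x y \right)} + 4 D y^{4} \cos{\left(x y \right)} - \frac{D y^{2} \cos{\left(x y \right)}}{3}
This must equal f(x, y) = 8 x^{3} e^{x y} + 4 x^{3} \sin{\left(x y \right)} + 4 x^{2} e^{x y} - 2 x^{2} \cos{\left(x y \right)} + 8 y^{4} e^{x y} + 4 y^{4} \cos{\left(x y \right)} + \frac{2 y^{2} e^{x y}}{3} - \frac{y^{2} \cos{\left(x y \right)}}{3} - 13 e^{x} + 12 \sin{\left(y \right)} - 6 \cos{\left(y \right)} identically.
Matching coefficients of the independent functions:
  [x^{2} e^{x y}]:  2 B = 4
  [x^{2} \cos{\left(x y \right)}]:  - 2 D = -2
  [x^{3} e^{x y}, y^{4} e^{x y}]:  4 B = 8
  [x^{3} \sin{\left(x y \right)}, y^{4} \cos{\left(x y \right)}]:  4 D = 4
  [y^{2} e^{x y}]:  \frac{B}{3} = \frac{2}{3}
  [y^{2} \cos{\left(x y \right)}]:  - \frac{D}{3} = - \frac{1}{3}
  [e^{x}]:  \frac{13 A}{3} = -13
  [\sin{\left(y \right)}]:  4 C = 12
  [\cos{\left(y \right)}]:  - 2 C = -6
Solving: A = -3, B = 2, C = 3, D = 1.
Check against the point condition:
  u(0, 0) = 3  ⟹  A + B + C + D = 3  ✓
Hence u(x, y) = - 3 e^{x} + 2 e^{x y} + 3 \cos{\left(y \right)} + \cos{\left(x y \right)}.

Answer: u(x, y) = - 3 e^{x} + 2 e^{x y} + 3 \cos{\left(y \right)} + \cos{\left(x y \right)}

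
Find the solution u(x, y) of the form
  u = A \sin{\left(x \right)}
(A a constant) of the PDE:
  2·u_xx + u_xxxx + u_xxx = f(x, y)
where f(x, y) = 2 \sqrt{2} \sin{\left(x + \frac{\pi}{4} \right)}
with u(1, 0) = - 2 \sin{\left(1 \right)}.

Substitute the ansatz u = A \sin{\left(x \right)} into the left-hand side.
Derivatives of the ansatz:
  u_xx = - A \sin{\left(x \right)}
  u_xxxx = A \sin{\left(x \right)}
  u_xxx = - A \cos{\left(x \right)}
Term by term:
  2·u_xx = - 2 A \sin{\left(x \right)}
  u_xxxx = A \sin{\left(x \right)}
  u_xxx = - A \cos{\left(x \right)}
So the left-hand side equals
  - A \sin{\left(x \right)} - A \cos{\left(x \right)}
This must equal f(x, y) identically; expanded, f = 2 \sin{\left(x \right)} + 2 \cos{\left(x \right)}.
Matching coefficients of the independent functions:
  [\sin{\left(x \right)}, \cos{\left(x \right)}]:  - A = 2
Solving: A = -2.
Check against the point condition:
  u(1, 0) = - 2 \sin{\left(1 \right)}  ⟹  A \sin{\left(1 \right)} = - 2 \sin{\left(1 \right)}  ✓
Hence u(x, y) = - 2 \sin{\left(x \right)}.

Answer: u(x, y) = - 2 \sin{\left(x \right)}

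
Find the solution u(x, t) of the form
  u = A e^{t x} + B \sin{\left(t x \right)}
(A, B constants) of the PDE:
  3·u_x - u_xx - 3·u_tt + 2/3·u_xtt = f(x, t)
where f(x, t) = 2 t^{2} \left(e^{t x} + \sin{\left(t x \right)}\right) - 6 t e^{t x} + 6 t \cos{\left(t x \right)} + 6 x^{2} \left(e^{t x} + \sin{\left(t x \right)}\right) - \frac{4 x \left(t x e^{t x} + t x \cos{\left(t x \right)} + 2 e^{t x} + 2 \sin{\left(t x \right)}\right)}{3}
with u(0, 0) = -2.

Answer: u(x, t) = - 2 e^{t x} + 2 \sin{\left(t x \right)}

Derivation:
Substitute the ansatz u = A e^{t x} + B \sin{\left(t x \right)} into the left-hand side.
Derivatives of the ansatz:
  u_x = A t e^{t x} + B t \cos{\left(t x \right)}
  u_xx = A t^{2} e^{t x} - B t^{2} \sin{\left(t x \right)}
  u_tt = A x^{2} e^{t x} - B x^{2} \sin{\left(t x \right)}
  u_xtt = A t x^{2} e^{t x} + 2 A x e^{t x} - B t x^{2} \cos{\left(t x \right)} - 2 B x \sin{\left(t x \right)}
Term by term:
  3·u_x = 3 A t e^{t x} + 3 B t \cos{\left(t x \right)}
  -u_xx = - A t^{2} e^{t x} + B t^{2} \sin{\left(t x \right)}
  -3·u_tt = - 3 A x^{2} e^{t x} + 3 B x^{2} \sin{\left(t x \right)}
  2/3·u_xtt = \frac{2 A t x^{2} e^{t x}}{3} + \frac{4 A x e^{t x}}{3} - \frac{2 B t x^{2} \cos{\left(t x \right)}}{3} - \frac{4 B x \sin{\left(t x \right)}}{3}
So the left-hand side equals
  - A t^{2} e^{t x} + \frac{2 A t x^{2} e^{t x}}{3} + 3 A t e^{t x} - 3 A x^{2} e^{t x} + \frac{4 A x e^{t x}}{3} + B t^{2} \sin{\left(t x \right)} - \frac{2 B t x^{2} \cos{\left(t x \right)}}{3} + 3 B t \cos{\left(t x \right)} + 3 B x^{2} \sin{\left(t x \right)} - \frac{4 B x \sin{\left(t x \right)}}{3}
This must equal f(x, t) identically; expanded, f = 2 t^{2} e^{t x} + 2 t^{2} \sin{\left(t x \right)} - \frac{4 t x^{2} e^{t x}}{3} - \frac{4 t x^{2} \cos{\left(t x \right)}}{3} - 6 t e^{t x} + 6 t \cos{\left(t x \right)} + 6 x^{2} e^{t x} + 6 x^{2} \sin{\left(t x \right)} - \frac{8 x e^{t x}}{3} - \frac{8 x \sin{\left(t x \right)}}{3}.
Matching coefficients of the independent functions:
  [t e^{t x}]:  3 A = -6
  [t \cos{\left(t x \right)}, x^{2} \sin{\left(t x \right)}]:  3 B = 6
  [t^{2} e^{t x}]:  - A = 2
  [t^{2} \sin{\left(t x \right)}]:  B = 2
  [x e^{t x}]:  \frac{4 A}{3} = - \frac{8}{3}
  [x \sin{\left(t x \right)}]:  - \frac{4 B}{3} = - \frac{8}{3}
  [x^{2} e^{t x}]:  - 3 A = 6
  [t x^{2} e^{t x}]:  \frac{2 A}{3} = - \frac{4}{3}
  [t x^{2} \cos{\left(t x \right)}]:  - \frac{2 B}{3} = - \frac{4}{3}
Solving: A = -2, B = 2.
Check against the point condition:
  u(0, 0) = -2  ⟹  A = -2  ✓
Hence u(x, t) = - 2 e^{t x} + 2 \sin{\left(t x \right)}.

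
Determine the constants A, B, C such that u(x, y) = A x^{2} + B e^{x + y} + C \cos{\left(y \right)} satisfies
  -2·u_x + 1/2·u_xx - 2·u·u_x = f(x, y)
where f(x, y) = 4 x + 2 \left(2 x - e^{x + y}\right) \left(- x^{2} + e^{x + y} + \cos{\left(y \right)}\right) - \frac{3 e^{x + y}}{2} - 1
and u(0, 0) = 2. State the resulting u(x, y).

Substitute the ansatz u = A x^{2} + B e^{x + y} + C \cos{\left(y \right)} into the left-hand side.
Derivatives of the ansatz:
  u_x = 2 A x + B e^{x} e^{y}
  u_xx = 2 A + B e^{x} e^{y}
Term by term:
  -2·u_x = - 4 A x - 2 B e^{x} e^{y}
  1/2·u_xx = A + \frac{B e^{x} e^{y}}{2}
  -2·u·u_x = - 4 A^{2} x^{3} - 2 A B x^{2} e^{x} e^{y} - 4 A B x e^{x} e^{y} - 4 A C x \cos{\left(y \right)} - 2 B^{2} e^{2 x} e^{2 y} - 2 B C e^{x} e^{y} \cos{\left(y \right)}
So the left-hand side equals
  - 4 A^{2} x^{3} - 2 A B x^{2} e^{x} e^{y} - 4 A B x e^{x} e^{y} - 4 A C x \cos{\left(y \right)} - 4 A x + A - 2 B^{2} e^{2 x} e^{2 y} - 2 B C e^{x} e^{y} \cos{\left(y \right)} - \frac{3 B e^{x} e^{y}}{2}
This must equal f(x, y) identically; expanded, f = - 4 x^{3} + 2 x^{2} e^{x} e^{y} + 4 x e^{x} e^{y} + 4 x \cos{\left(y \right)} + 4 x - 2 e^{2 x} e^{2 y} - 2 e^{x} e^{y} \cos{\left(y \right)} - \frac{3 e^{x} e^{y}}{2} - 1.
Matching coefficients of the independent functions:
  [constant term]:  A = -1
  [x]:  - 4 A = 4
  [x^{3}]:  - 4 A^{2} = -4
  [x \cos{\left(y \right)}]:  - 4 A C = 4
  [e^{x} e^{y}]:  - \frac{3 B}{2} = - \frac{3}{2}
  [e^{2 x} e^{2 y}]:  - 2 B^{2} = -2
  [x e^{x} e^{y}]:  - 4 A B = 4
  [x^{2} e^{x} e^{y}]:  - 2 A B = 2
  [e^{x} e^{y} \cos{\left(y \right)}]:  - 2 B C = -2
Solving: A = -1, B = 1, C = 1.
Check against the point condition:
  u(0, 0) = 2  ⟹  B + C = 2  ✓
Hence u(x, y) = - x^{2} + e^{x + y} + \cos{\left(y \right)}.

Answer: u(x, y) = - x^{2} + e^{x + y} + \cos{\left(y \right)}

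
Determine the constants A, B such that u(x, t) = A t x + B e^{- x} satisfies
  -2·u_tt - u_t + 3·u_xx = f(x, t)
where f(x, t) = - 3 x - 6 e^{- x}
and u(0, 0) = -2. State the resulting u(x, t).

Substitute the ansatz u = A t x + B e^{- x} into the left-hand side.
Derivatives of the ansatz:
  u_tt = 0
  u_t = A x
  u_xx = B e^{- x}
Term by term:
  -2·u_tt = 0
  -u_t = - A x
  3·u_xx = 3 B e^{- x}
So the left-hand side equals
  - A x + 3 B e^{- x}
This must equal f(x, t) = - 3 x - 6 e^{- x} identically.
Matching coefficients of the independent functions:
  [x]:  - A = -3
  [e^{- x}]:  3 B = -6
Solving: A = 3, B = -2.
Check against the point condition:
  u(0, 0) = -2  ⟹  B = -2  ✓
Hence u(x, t) = 3 t x - 2 e^{- x}.

Answer: u(x, t) = 3 t x - 2 e^{- x}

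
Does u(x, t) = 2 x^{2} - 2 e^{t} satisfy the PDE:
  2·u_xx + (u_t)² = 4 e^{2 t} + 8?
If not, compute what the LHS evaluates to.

Evaluate each term of the left-hand side for u = 2 x^{2} - 2 e^{t}.
Derivatives:
  u_xx = 4
  u_t = - 2 e^{t}
Terms:
  2·u_xx = 8
  (u_t)² = 4 e^{2 t}
Sum: LHS = 4 e^{2 t} + 8
This is exactly the given right-hand side, so u is a solution.

Answer: Yes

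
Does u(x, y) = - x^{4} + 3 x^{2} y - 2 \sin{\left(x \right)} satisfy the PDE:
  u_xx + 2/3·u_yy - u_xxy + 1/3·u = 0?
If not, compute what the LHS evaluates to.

Evaluate each term of the left-hand side for u = - x^{4} + 3 x^{2} y - 2 \sin{\left(x \right)}.
Derivatives:
  u_xx = - 12 x^{2} + 6 y + 2 \sin{\left(x \right)}
  u_yy = 0
  u_xxy = 6
Terms:
  u_xx = - 12 x^{2} + 6 y + 2 \sin{\left(x \right)}
  2/3·u_yy = 0
  -u_xxy = -6
  1/3·u = - \frac{x^{4}}{3} + x^{2} y - \frac{2 \sin{\left(x \right)}}{3}
Sum: LHS = - \frac{x^{4}}{3} + x^{2} y - 12 x^{2} + 6 y + \frac{4 \sin{\left(x \right)}}{3} - 6
Given right-hand side: 0. Difference LHS − RHS = - \frac{x^{4}}{3} + x^{2} y - 12 x^{2} + 6 y + \frac{4 \sin{\left(x \right)}}{3} - 6 ≠ 0, so u is not a solution.

Answer: No, the LHS evaluates to - \frac{x^{4}}{3} + x^{2} y - 12 x^{2} + 6 y + \frac{4 \sin{\left(x \right)}}{3} - 6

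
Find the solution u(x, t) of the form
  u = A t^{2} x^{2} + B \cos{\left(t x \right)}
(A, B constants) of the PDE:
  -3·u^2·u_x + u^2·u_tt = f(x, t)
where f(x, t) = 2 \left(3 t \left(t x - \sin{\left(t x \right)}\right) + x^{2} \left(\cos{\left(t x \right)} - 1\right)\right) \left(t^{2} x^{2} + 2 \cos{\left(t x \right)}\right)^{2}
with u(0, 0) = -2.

Answer: u(x, t) = - t^{2} x^{2} - 2 \cos{\left(t x \right)}

Derivation:
Substitute the ansatz u = A t^{2} x^{2} + B \cos{\left(t x \right)} into the left-hand side.
Derivatives of the ansatz:
  u_x = 2 A t^{2} x - B t \sin{\left(t x \right)}
  u_tt = 2 A x^{2} - B x^{2} \cos{\left(t x \right)}
Term by term:
  -3·u^2·u_x = - 6 A^{3} t^{6} x^{5} + 3 A^{2} B t^{5} x^{4} \sin{\left(t x \right)} - 12 A^{2} B t^{4} x^{3} \cos{\left(t x \right)} + 6 A B^{2} t^{3} x^{2} \sin{\left(t x \right)} \cos{\left(t x \right)} - 6 A B^{2} t^{2} x \cos^{2}{\left(t x \right)} + 3 B^{3} t \sin{\left(t x \right)} \cos^{2}{\left(t x \right)}
  u^2·u_tt = 2 A^{3} t^{4} x^{6} - A^{2} B t^{4} x^{6} \cos{\left(t x \right)} + 4 A^{2} B t^{2} x^{4} \cos{\left(t x \right)} - 2 A B^{2} t^{2} x^{4} \cos^{2}{\left(t x \right)} + 2 A B^{2} x^{2} \cos^{2}{\left(t x \right)} - B^{3} x^{2} \cos^{3}{\left(t x \right)}
So the left-hand side equals
  - 6 A^{3} t^{6} x^{5} + 2 A^{3} t^{4} x^{6} + 3 A^{2} B t^{5} x^{4} \sin{\left(t x \right)} - A^{2} B t^{4} x^{6} \cos{\left(t x \right)} - 12 A^{2} B t^{4} x^{3} \cos{\left(t x \right)} + 4 A^{2} B t^{2} x^{4} \cos{\left(t x \right)} + 6 A B^{2} t^{3} x^{2} \sin{\left(t x \right)} \cos{\left(t x \right)} - 2 A B^{2} t^{2} x^{4} \cos^{2}{\left(t x \right)} - 6 A B^{2} t^{2} x \cos^{2}{\left(t x \right)} + 2 A B^{2} x^{2} \cos^{2}{\left(t x \right)} + 3 B^{3} t \sin{\left(t x \right)} \cos^{2}{\left(t x \right)} - B^{3} x^{2} \cos^{3}{\left(t x \right)}
This must equal f(x, t) identically; expanded, f = 6 t^{6} x^{5} - 6 t^{5} x^{4} \sin{\left(t x \right)} + 2 t^{4} x^{6} \cos{\left(t x \right)} - 2 t^{4} x^{6} + 24 t^{4} x^{3} \cos{\left(t x \right)} - 24 t^{3} x^{2} \sin{\left(t x \right)} \cos{\left(t x \right)} + 8 t^{2} x^{4} \cos^{2}{\left(t x \right)} - 8 t^{2} x^{4} \cos{\left(t x \right)} + 24 t^{2} x \cos^{2}{\left(t x \right)} - 24 t \sin{\left(t x \right)} \cos^{2}{\left(t x \right)} + 8 x^{2} \cos^{3}{\left(t x \right)} - 8 x^{2} \cos^{2}{\left(t x \right)}.
Matching coefficients of the independent functions:
  [t^{4} x^{6}]:  2 A^{3} = -2
  [t^{6} x^{5}]:  - 6 A^{3} = 6
  [x^{2} \cos^{2}{\left(t x \right)}]:  2 A B^{2} = -8
  [x^{2} \cos^{3}{\left(t x \right)}]:  - B^{3} = 8
  [t \sin{\left(t x \right)} \cos^{2}{\left(t x \right)}]:  3 B^{3} = -24
  [t^{2} x \cos^{2}{\left(t x \right)}]:  - 6 A B^{2} = 24
  [t^{2} x^{4} \cos{\left(t x \right)}]:  4 A^{2} B = -8
  [t^{2} x^{4} \cos^{2}{\left(t x \right)}]:  - 2 A B^{2} = 8
  [t^{4} x^{3} \cos{\left(t x \right)}]:  - 12 A^{2} B = 24
  [t^{4} x^{6} \cos{\left(t x \right)}]:  - A^{2} B = 2
  [t^{5} x^{4} \sin{\left(t x \right)}]:  3 A^{2} B = -6
  [t^{3} x^{2} \sin{\left(t x \right)} \cos{\left(t x \right)}]:  6 A B^{2} = -24
Solving: A = -1, B = -2.
Check against the point condition:
  u(0, 0) = -2  ⟹  B = -2  ✓
Hence u(x, t) = - t^{2} x^{2} - 2 \cos{\left(t x \right)}.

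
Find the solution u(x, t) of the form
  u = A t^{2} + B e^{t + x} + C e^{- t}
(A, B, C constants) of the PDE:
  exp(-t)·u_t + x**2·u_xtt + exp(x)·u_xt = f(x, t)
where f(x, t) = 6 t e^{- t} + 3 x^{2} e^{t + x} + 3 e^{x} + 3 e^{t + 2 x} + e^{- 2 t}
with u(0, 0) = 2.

Answer: u(x, t) = 3 t^{2} + 3 e^{t + x} - e^{- t}

Derivation:
Substitute the ansatz u = A t^{2} + B e^{t + x} + C e^{- t} into the left-hand side.
Derivatives of the ansatz:
  u_t = 2 A t + B e^{t} e^{x} - C e^{- t}
  u_xtt = B e^{t} e^{x}
  u_xt = B e^{t} e^{x}
Term by term:
  exp(-t)·u_t = 2 A t e^{- t} + B e^{x} - C e^{- 2 t}
  x**2·u_xtt = B x^{2} e^{t} e^{x}
  exp(x)·u_xt = B e^{t} e^{2 x}
So the left-hand side equals
  2 A t e^{- t} + B x^{2} e^{t} e^{x} + B e^{t} e^{2 x} + B e^{x} - C e^{- 2 t}
This must equal f(x, t) identically; expanded, f = 6 t e^{- t} + 3 x^{2} e^{t} e^{x} + 3 e^{t} e^{2 x} + 3 e^{x} + e^{- 2 t}.
Matching coefficients of the independent functions:
  [t e^{- t}]:  2 A = 6
  [e^{t} e^{2 x}, x^{2} e^{t} e^{x}, e^{x}]:  B = 3
  [e^{- 2 t}]:  - C = 1
Solving: A = 3, B = 3, C = -1.
Check against the point condition:
  u(0, 0) = 2  ⟹  B + C = 2  ✓
Hence u(x, t) = 3 t^{2} + 3 e^{t + x} - e^{- t}.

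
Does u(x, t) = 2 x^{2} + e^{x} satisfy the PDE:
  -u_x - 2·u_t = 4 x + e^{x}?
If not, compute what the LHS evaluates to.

Evaluate each term of the left-hand side for u = 2 x^{2} + e^{x}.
Derivatives:
  u_x = 4 x + e^{x}
  u_t = 0
Terms:
  -u_x = - 4 x - e^{x}
  -2·u_t = 0
Sum: LHS = - 4 x - e^{x}
Given right-hand side: 4 x + e^{x}. Difference LHS − RHS = - 8 x - 2 e^{x} ≠ 0, so u is not a solution.

Answer: No, the LHS evaluates to - 4 x - e^{x}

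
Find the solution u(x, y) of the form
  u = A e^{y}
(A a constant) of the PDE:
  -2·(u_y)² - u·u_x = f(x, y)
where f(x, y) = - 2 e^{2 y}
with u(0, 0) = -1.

Substitute the ansatz u = A e^{y} into the left-hand side.
Derivatives of the ansatz:
  u_y = A e^{y}
  u_x = 0
Term by term:
  -2·(u_y)² = - 2 A^{2} e^{2 y}
  -u·u_x = 0
So the left-hand side equals
  - 2 A^{2} e^{2 y}
This must equal f(x, y) = - 2 e^{2 y} identically.
Matching coefficients of the independent functions:
  [e^{2 y}]:  - 2 A^{2} = -2
These equations allow (A) = (-1) or (1).
Impose the point condition(s):
  u(0, 0) = -1  ⟹  A = -1
Only A = -1 satisfies everything.
Hence u(x, y) = - e^{y}.

Answer: u(x, y) = - e^{y}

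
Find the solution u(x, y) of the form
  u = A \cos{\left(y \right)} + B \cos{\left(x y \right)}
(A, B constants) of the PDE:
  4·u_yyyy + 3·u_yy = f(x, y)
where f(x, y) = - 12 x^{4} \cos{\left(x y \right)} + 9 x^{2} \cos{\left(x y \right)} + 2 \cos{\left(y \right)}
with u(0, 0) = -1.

Substitute the ansatz u = A \cos{\left(y \right)} + B \cos{\left(x y \right)} into the left-hand side.
Derivatives of the ansatz:
  u_yyyy = A \cos{\left(y \right)} + B x^{4} \cos{\left(x y \right)}
  u_yy = - A \cos{\left(y \right)} - B x^{2} \cos{\left(x y \right)}
Term by term:
  4·u_yyyy = 4 A \cos{\left(y \right)} + 4 B x^{4} \cos{\left(x y \right)}
  3·u_yy = - 3 A \cos{\left(y \right)} - 3 B x^{2} \cos{\left(x y \right)}
So the left-hand side equals
  A \cos{\left(y \right)} + 4 B x^{4} \cos{\left(x y \right)} - 3 B x^{2} \cos{\left(x y \right)}
This must equal f(x, y) = - 12 x^{4} \cos{\left(x y \right)} + 9 x^{2} \cos{\left(x y \right)} + 2 \cos{\left(y \right)} identically.
Matching coefficients of the independent functions:
  [x^{2} \cos{\left(x y \right)}]:  - 3 B = 9
  [x^{4} \cos{\left(x y \right)}]:  4 B = -12
  [\cos{\left(y \right)}]:  A = 2
Solving: A = 2, B = -3.
Check against the point condition:
  u(0, 0) = -1  ⟹  A + B = -1  ✓
Hence u(x, y) = 2 \cos{\left(y \right)} - 3 \cos{\left(x y \right)}.

Answer: u(x, y) = 2 \cos{\left(y \right)} - 3 \cos{\left(x y \right)}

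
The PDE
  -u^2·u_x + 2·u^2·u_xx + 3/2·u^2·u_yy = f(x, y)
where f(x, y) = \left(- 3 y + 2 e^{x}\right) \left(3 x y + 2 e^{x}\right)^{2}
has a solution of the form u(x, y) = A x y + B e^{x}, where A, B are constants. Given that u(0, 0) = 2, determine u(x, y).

Substitute the ansatz u = A x y + B e^{x} into the left-hand side.
Derivatives of the ansatz:
  u_x = A y + B e^{x}
  u_xx = B e^{x}
  u_yy = 0
Term by term:
  -u^2·u_x = - A^{3} x^{2} y^{3} - A^{2} B x^{2} y^{2} e^{x} - 2 A^{2} B x y^{2} e^{x} - 2 A B^{2} x y e^{2 x} - A B^{2} y e^{2 x} - B^{3} e^{3 x}
  2·u^2·u_xx = 2 A^{2} B x^{2} y^{2} e^{x} + 4 A B^{2} x y e^{2 x} + 2 B^{3} e^{3 x}
  3/2·u^2·u_yy = 0
So the left-hand side equals
  - A^{3} x^{2} y^{3} + A^{2} B x^{2} y^{2} e^{x} - 2 A^{2} B x y^{2} e^{x} + 2 A B^{2} x y e^{2 x} - A B^{2} y e^{2 x} + B^{3} e^{3 x}
This must equal f(x, y) identically; expanded, f = - 27 x^{2} y^{3} + 18 x^{2} y^{2} e^{x} - 36 x y^{2} e^{x} + 24 x y e^{2 x} - 12 y e^{2 x} + 8 e^{3 x}.
Matching coefficients of the independent functions:
  [x^{2} y^{3}]:  - A^{3} = -27
  [y e^{2 x}]:  - A B^{2} = -12
  [x y e^{2 x}]:  2 A B^{2} = 24
  [x y^{2} e^{x}]:  - 2 A^{2} B = -36
  [x^{2} y^{2} e^{x}]:  A^{2} B = 18
  [e^{3 x}]:  B^{3} = 8
Solving: A = 3, B = 2.
Check against the point condition:
  u(0, 0) = 2  ⟹  B = 2  ✓
Hence u(x, y) = 3 x y + 2 e^{x}.

Answer: u(x, y) = 3 x y + 2 e^{x}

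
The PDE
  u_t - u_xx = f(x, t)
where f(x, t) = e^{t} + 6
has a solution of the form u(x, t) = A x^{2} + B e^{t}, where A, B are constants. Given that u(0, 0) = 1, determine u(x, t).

Substitute the ansatz u = A x^{2} + B e^{t} into the left-hand side.
Derivatives of the ansatz:
  u_t = B e^{t}
  u_xx = 2 A
Term by term:
  u_t = B e^{t}
  -u_xx = - 2 A
So the left-hand side equals
  - 2 A + B e^{t}
This must equal f(x, t) = e^{t} + 6 identically.
Matching coefficients of the independent functions:
  [constant term]:  - 2 A = 6
  [e^{t}]:  B = 1
Solving: A = -3, B = 1.
Check against the point condition:
  u(0, 0) = 1  ⟹  B = 1  ✓
Hence u(x, t) = - 3 x^{2} + e^{t}.

Answer: u(x, t) = - 3 x^{2} + e^{t}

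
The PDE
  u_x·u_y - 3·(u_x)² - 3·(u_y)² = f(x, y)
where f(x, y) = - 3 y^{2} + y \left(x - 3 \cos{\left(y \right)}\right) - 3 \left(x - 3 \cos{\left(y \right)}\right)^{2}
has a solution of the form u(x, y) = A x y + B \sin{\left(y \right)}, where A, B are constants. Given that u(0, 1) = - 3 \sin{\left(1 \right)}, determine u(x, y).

Substitute the ansatz u = A x y + B \sin{\left(y \right)} into the left-hand side.
Derivatives of the ansatz:
  u_x = A y
  u_y = A x + B \cos{\left(y \right)}
Term by term:
  u_x·u_y = A^{2} x y + A B y \cos{\left(y \right)}
  -3·(u_x)² = - 3 A^{2} y^{2}
  -3·(u_y)² = - 3 A^{2} x^{2} - 6 A B x \cos{\left(y \right)} - 3 B^{2} \cos^{2}{\left(y \right)}
So the left-hand side equals
  - 3 A^{2} x^{2} + A^{2} x y - 3 A^{2} y^{2} - 6 A B x \cos{\left(y \right)} + A B y \cos{\left(y \right)} - 3 B^{2} \cos^{2}{\left(y \right)}
This must equal f(x, y) identically; expanded, f = - 3 x^{2} + x y + 18 x \cos{\left(y \right)} - 3 y^{2} - 3 y \cos{\left(y \right)} - 27 \cos^{2}{\left(y \right)}.
Matching coefficients of the independent functions:
  [x^{2}, y^{2}]:  - 3 A^{2} = -3
  [x y]:  A^{2} = 1
  [x \cos{\left(y \right)}]:  - 6 A B = 18
  [y \cos{\left(y \right)}]:  A B = -3
  [\cos^{2}{\left(y \right)}]:  - 3 B^{2} = -27
These equations allow (A, B) = (-1, 3) or (1, -3).
Impose the point condition(s):
  u(0, 1) = - 3 \sin{\left(1 \right)}  ⟹  B \sin{\left(1 \right)} = - 3 \sin{\left(1 \right)}
Only A = 1, B = -3 satisfies everything.
Hence u(x, y) = x y - 3 \sin{\left(y \right)}.

Answer: u(x, y) = x y - 3 \sin{\left(y \right)}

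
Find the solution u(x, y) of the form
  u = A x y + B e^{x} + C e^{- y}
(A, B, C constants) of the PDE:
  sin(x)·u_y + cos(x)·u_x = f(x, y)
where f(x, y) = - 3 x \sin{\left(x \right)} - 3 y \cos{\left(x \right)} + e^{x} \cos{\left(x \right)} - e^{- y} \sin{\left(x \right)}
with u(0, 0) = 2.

Answer: u(x, y) = - 3 x y + e^{x} + e^{- y}

Derivation:
Substitute the ansatz u = A x y + B e^{x} + C e^{- y} into the left-hand side.
Derivatives of the ansatz:
  u_y = A x - C e^{- y}
  u_x = A y + B e^{x}
Term by term:
  sin(x)·u_y = A x \sin{\left(x \right)} - C e^{- y} \sin{\left(x \right)}
  cos(x)·u_x = A y \cos{\left(x \right)} + B e^{x} \cos{\left(x \right)}
So the left-hand side equals
  A x \sin{\left(x \right)} + A y \cos{\left(x \right)} + B e^{x} \cos{\left(x \right)} - C e^{- y} \sin{\left(x \right)}
This must equal f(x, y) = - 3 x \sin{\left(x \right)} - 3 y \cos{\left(x \right)} + e^{x} \cos{\left(x \right)} - e^{- y} \sin{\left(x \right)} identically.
Matching coefficients of the independent functions:
  [x \sin{\left(x \right)}, y \cos{\left(x \right)}]:  A = -3
  [e^{x} \cos{\left(x \right)}]:  B = 1
  [e^{- y} \sin{\left(x \right)}]:  - C = -1
Solving: A = -3, B = 1, C = 1.
Check against the point condition:
  u(0, 0) = 2  ⟹  B + C = 2  ✓
Hence u(x, y) = - 3 x y + e^{x} + e^{- y}.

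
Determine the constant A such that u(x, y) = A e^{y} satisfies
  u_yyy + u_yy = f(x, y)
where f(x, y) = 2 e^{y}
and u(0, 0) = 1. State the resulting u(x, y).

Substitute the ansatz u = A e^{y} into the left-hand side.
Derivatives of the ansatz:
  u_yyy = A e^{y}
  u_yy = A e^{y}
Term by term:
  u_yyy = A e^{y}
  u_yy = A e^{y}
So the left-hand side equals
  2 A e^{y}
This must equal f(x, y) = 2 e^{y} identically.
Matching coefficients of the independent functions:
  [e^{y}]:  2 A = 2
Solving: A = 1.
Check against the point condition:
  u(0, 0) = 1  ⟹  A = 1  ✓
Hence u(x, y) = e^{y}.

Answer: u(x, y) = e^{y}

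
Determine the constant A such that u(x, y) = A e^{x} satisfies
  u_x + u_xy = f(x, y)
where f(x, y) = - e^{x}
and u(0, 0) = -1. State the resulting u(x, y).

Substitute the ansatz u = A e^{x} into the left-hand side.
Derivatives of the ansatz:
  u_x = A e^{x}
  u_xy = 0
Term by term:
  u_x = A e^{x}
  u_xy = 0
So the left-hand side equals
  A e^{x}
This must equal f(x, y) = - e^{x} identically.
Matching coefficients of the independent functions:
  [e^{x}]:  A = -1
Solving: A = -1.
Check against the point condition:
  u(0, 0) = -1  ⟹  A = -1  ✓
Hence u(x, y) = - e^{x}.

Answer: u(x, y) = - e^{x}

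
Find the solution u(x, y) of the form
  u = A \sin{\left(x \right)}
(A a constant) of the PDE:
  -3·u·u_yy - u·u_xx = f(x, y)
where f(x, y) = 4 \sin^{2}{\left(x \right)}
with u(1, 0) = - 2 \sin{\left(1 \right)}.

Substitute the ansatz u = A \sin{\left(x \right)} into the left-hand side.
Derivatives of the ansatz:
  u_yy = 0
  u_xx = - A \sin{\left(x \right)}
Term by term:
  -3·u·u_yy = 0
  -u·u_xx = A^{2} \sin^{2}{\left(x \right)}
So the left-hand side equals
  A^{2} \sin^{2}{\left(x \right)}
This must equal f(x, y) = 4 \sin^{2}{\left(x \right)} identically.
Matching coefficients of the independent functions:
  [\sin^{2}{\left(x \right)}]:  A^{2} = 4
These equations allow (A) = (-2) or (2).
Impose the point condition(s):
  u(1, 0) = - 2 \sin{\left(1 \right)}  ⟹  A \sin{\left(1 \right)} = - 2 \sin{\left(1 \right)}
Only A = -2 satisfies everything.
Hence u(x, y) = - 2 \sin{\left(x \right)}.

Answer: u(x, y) = - 2 \sin{\left(x \right)}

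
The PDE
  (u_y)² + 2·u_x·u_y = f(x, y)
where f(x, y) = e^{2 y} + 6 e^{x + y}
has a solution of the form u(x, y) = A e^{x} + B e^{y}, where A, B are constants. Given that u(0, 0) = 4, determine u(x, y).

Answer: u(x, y) = 3 e^{x} + e^{y}

Derivation:
Substitute the ansatz u = A e^{x} + B e^{y} into the left-hand side.
Derivatives of the ansatz:
  u_y = B e^{y}
  u_x = A e^{x}
Term by term:
  (u_y)² = B^{2} e^{2 y}
  2·u_x·u_y = 2 A B e^{x} e^{y}
So the left-hand side equals
  2 A B e^{x} e^{y} + B^{2} e^{2 y}
This must equal f(x, y) identically; expanded, f = 6 e^{x} e^{y} + e^{2 y}.
Matching coefficients of the independent functions:
  [e^{x} e^{y}]:  2 A B = 6
  [e^{2 y}]:  B^{2} = 1
These equations allow (A, B) = (-3, -1) or (3, 1).
Impose the point condition(s):
  u(0, 0) = 4  ⟹  A + B = 4
Only A = 3, B = 1 satisfies everything.
Hence u(x, y) = 3 e^{x} + e^{y}.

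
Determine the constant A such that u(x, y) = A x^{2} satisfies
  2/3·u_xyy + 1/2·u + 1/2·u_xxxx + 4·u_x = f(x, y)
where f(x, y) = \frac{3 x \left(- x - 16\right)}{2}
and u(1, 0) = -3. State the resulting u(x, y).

Substitute the ansatz u = A x^{2} into the left-hand side.
Derivatives of the ansatz:
  u_xyy = 0
  u_xxxx = 0
  u_x = 2 A x
Term by term:
  2/3·u_xyy = 0
  1/2·u = \frac{A x^{2}}{2}
  1/2·u_xxxx = 0
  4·u_x = 8 A x
So the left-hand side equals
  \frac{A x^{2}}{2} + 8 A x
This must equal f(x, y) identically; expanded, f = - \frac{3 x^{2}}{2} - 24 x.
Matching coefficients of the independent functions:
  [x]:  8 A = -24
  [x^{2}]:  \frac{A}{2} = - \frac{3}{2}
Solving: A = -3.
Check against the point condition:
  u(1, 0) = -3  ⟹  A = -3  ✓
Hence u(x, y) = - 3 x^{2}.

Answer: u(x, y) = - 3 x^{2}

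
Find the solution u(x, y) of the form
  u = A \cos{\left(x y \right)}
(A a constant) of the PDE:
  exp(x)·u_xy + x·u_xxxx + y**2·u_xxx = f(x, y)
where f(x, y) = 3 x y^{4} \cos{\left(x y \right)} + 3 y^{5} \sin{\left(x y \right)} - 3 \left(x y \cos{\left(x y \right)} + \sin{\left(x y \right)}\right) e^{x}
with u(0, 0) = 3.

Substitute the ansatz u = A \cos{\left(x y \right)} into the left-hand side.
Derivatives of the ansatz:
  u_xy = - A x y \cos{\left(x y \right)} - A \sin{\left(x y \right)}
  u_xxxx = A y^{4} \cos{\left(x y \right)}
  u_xxx = A y^{3} \sin{\left(x y \right)}
Term by term:
  exp(x)·u_xy = - A x y e^{x} \cos{\left(x y \right)} - A e^{x} \sin{\left(x y \right)}
  x·u_xxxx = A x y^{4} \cos{\left(x y \right)}
  y**2·u_xxx = A y^{5} \sin{\left(x y \right)}
So the left-hand side equals
  A x y^{4} \cos{\left(x y \right)} - A x y e^{x} \cos{\left(x y \right)} + A y^{5} \sin{\left(x y \right)} - A e^{x} \sin{\left(x y \right)}
This must equal f(x, y) identically; expanded, f = 3 x y^{4} \cos{\left(x y \right)} - 3 x y e^{x} \cos{\left(x y \right)} + 3 y^{5} \sin{\left(x y \right)} - 3 e^{x} \sin{\left(x y \right)}.
Matching coefficients of the independent functions:
  [y^{5} \sin{\left(x y \right)}, x y^{4} \cos{\left(x y \right)}]:  A = 3
  [e^{x} \sin{\left(x y \right)}, x y e^{x} \cos{\left(x y \right)}]:  - A = -3
Solving: A = 3.
Check against the point condition:
  u(0, 0) = 3  ⟹  A = 3  ✓
Hence u(x, y) = 3 \cos{\left(x y \right)}.

Answer: u(x, y) = 3 \cos{\left(x y \right)}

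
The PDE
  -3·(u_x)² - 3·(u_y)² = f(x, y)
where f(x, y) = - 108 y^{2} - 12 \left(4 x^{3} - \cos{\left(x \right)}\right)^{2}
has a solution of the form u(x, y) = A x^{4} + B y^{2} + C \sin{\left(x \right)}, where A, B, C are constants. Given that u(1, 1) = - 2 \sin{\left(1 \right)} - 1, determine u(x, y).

Substitute the ansatz u = A x^{4} + B y^{2} + C \sin{\left(x \right)} into the left-hand side.
Derivatives of the ansatz:
  u_x = 4 A x^{3} + C \cos{\left(x \right)}
  u_y = 2 B y
Term by term:
  -3·(u_x)² = - 48 A^{2} x^{6} - 24 A C x^{3} \cos{\left(x \right)} - 3 C^{2} \cos^{2}{\left(x \right)}
  -3·(u_y)² = - 12 B^{2} y^{2}
So the left-hand side equals
  - 48 A^{2} x^{6} - 24 A C x^{3} \cos{\left(x \right)} - 12 B^{2} y^{2} - 3 C^{2} \cos^{2}{\left(x \right)}
This must equal f(x, y) identically; expanded, f = - 192 x^{6} + 96 x^{3} \cos{\left(x \right)} - 108 y^{2} - 12 \cos^{2}{\left(x \right)}.
Matching coefficients of the independent functions:
  [x^{6}]:  - 48 A^{2} = -192
  [y^{2}]:  - 12 B^{2} = -108
  [x^{3} \cos{\left(x \right)}]:  - 24 A C = 96
  [\cos^{2}{\left(x \right)}]:  - 3 C^{2} = -12
These equations allow (A, B, C) = (-2, -3, 2) or (-2, 3, 2) or (2, -3, -2) or (2, 3, -2).
Impose the point condition(s):
  u(1, 1) = - 2 \sin{\left(1 \right)} - 1  ⟹  A + B + C \sin{\left(1 \right)} = - 2 \sin{\left(1 \right)} - 1
Only A = 2, B = -3, C = -2 satisfies everything.
Hence u(x, y) = 2 x^{4} - 3 y^{2} - 2 \sin{\left(x \right)}.

Answer: u(x, y) = 2 x^{4} - 3 y^{2} - 2 \sin{\left(x \right)}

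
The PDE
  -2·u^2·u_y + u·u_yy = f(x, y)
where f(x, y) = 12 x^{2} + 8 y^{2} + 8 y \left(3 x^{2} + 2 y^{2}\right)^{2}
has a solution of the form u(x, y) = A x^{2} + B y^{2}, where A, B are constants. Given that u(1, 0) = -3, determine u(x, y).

Answer: u(x, y) = - 3 x^{2} - 2 y^{2}

Derivation:
Substitute the ansatz u = A x^{2} + B y^{2} into the left-hand side.
Derivatives of the ansatz:
  u_y = 2 B y
  u_yy = 2 B
Term by term:
  -2·u^2·u_y = - 4 A^{2} B x^{4} y - 8 A B^{2} x^{2} y^{3} - 4 B^{3} y^{5}
  u·u_yy = 2 A B x^{2} + 2 B^{2} y^{2}
So the left-hand side equals
  - 4 A^{2} B x^{4} y - 8 A B^{2} x^{2} y^{3} + 2 A B x^{2} - 4 B^{3} y^{5} + 2 B^{2} y^{2}
This must equal f(x, y) identically; expanded, f = 72 x^{4} y + 96 x^{2} y^{3} + 12 x^{2} + 32 y^{5} + 8 y^{2}.
Matching coefficients of the independent functions:
  [x^{2}]:  2 A B = 12
  [y^{2}]:  2 B^{2} = 8
  [y^{5}]:  - 4 B^{3} = 32
  [x^{2} y^{3}]:  - 8 A B^{2} = 96
  [x^{4} y]:  - 4 A^{2} B = 72
Solving: A = -3, B = -2.
Check against the point condition:
  u(1, 0) = -3  ⟹  A = -3  ✓
Hence u(x, y) = - 3 x^{2} - 2 y^{2}.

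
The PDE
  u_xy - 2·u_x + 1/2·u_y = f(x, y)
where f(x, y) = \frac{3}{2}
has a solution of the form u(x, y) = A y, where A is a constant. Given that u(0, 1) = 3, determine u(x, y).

Answer: u(x, y) = 3 y

Derivation:
Substitute the ansatz u = A y into the left-hand side.
Derivatives of the ansatz:
  u_xy = 0
  u_x = 0
  u_y = A
Term by term:
  u_xy = 0
  -2·u_x = 0
  1/2·u_y = \frac{A}{2}
So the left-hand side equals
  \frac{A}{2}
This must equal f(x, y) = \frac{3}{2} identically.
Matching coefficients of the independent functions:
  [constant term]:  \frac{A}{2} = \frac{3}{2}
Solving: A = 3.
Check against the point condition:
  u(0, 1) = 3  ⟹  A = 3  ✓
Hence u(x, y) = 3 y.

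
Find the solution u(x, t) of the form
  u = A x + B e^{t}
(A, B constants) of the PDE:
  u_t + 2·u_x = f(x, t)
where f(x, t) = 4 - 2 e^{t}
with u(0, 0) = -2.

Substitute the ansatz u = A x + B e^{t} into the left-hand side.
Derivatives of the ansatz:
  u_t = B e^{t}
  u_x = A
Term by term:
  u_t = B e^{t}
  2·u_x = 2 A
So the left-hand side equals
  2 A + B e^{t}
This must equal f(x, t) = 4 - 2 e^{t} identically.
Matching coefficients of the independent functions:
  [constant term]:  2 A = 4
  [e^{t}]:  B = -2
Solving: A = 2, B = -2.
Check against the point condition:
  u(0, 0) = -2  ⟹  B = -2  ✓
Hence u(x, t) = 2 x - 2 e^{t}.

Answer: u(x, t) = 2 x - 2 e^{t}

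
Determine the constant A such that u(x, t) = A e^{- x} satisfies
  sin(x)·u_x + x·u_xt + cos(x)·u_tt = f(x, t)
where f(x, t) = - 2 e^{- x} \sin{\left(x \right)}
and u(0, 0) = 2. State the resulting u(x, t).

Answer: u(x, t) = 2 e^{- x}

Derivation:
Substitute the ansatz u = A e^{- x} into the left-hand side.
Derivatives of the ansatz:
  u_x = - A e^{- x}
  u_xt = 0
  u_tt = 0
Term by term:
  sin(x)·u_x = - A e^{- x} \sin{\left(x \right)}
  x·u_xt = 0
  cos(x)·u_tt = 0
So the left-hand side equals
  - A e^{- x} \sin{\left(x \right)}
This must equal f(x, t) = - 2 e^{- x} \sin{\left(x \right)} identically.
Matching coefficients of the independent functions:
  [e^{- x} \sin{\left(x \right)}]:  - A = -2
Solving: A = 2.
Check against the point condition:
  u(0, 0) = 2  ⟹  A = 2  ✓
Hence u(x, t) = 2 e^{- x}.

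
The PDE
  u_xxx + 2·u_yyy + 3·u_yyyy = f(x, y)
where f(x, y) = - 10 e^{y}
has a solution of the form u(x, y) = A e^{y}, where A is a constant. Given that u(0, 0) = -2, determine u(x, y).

Substitute the ansatz u = A e^{y} into the left-hand side.
Derivatives of the ansatz:
  u_xxx = 0
  u_yyy = A e^{y}
  u_yyyy = A e^{y}
Term by term:
  u_xxx = 0
  2·u_yyy = 2 A e^{y}
  3·u_yyyy = 3 A e^{y}
So the left-hand side equals
  5 A e^{y}
This must equal f(x, y) = - 10 e^{y} identically.
Matching coefficients of the independent functions:
  [e^{y}]:  5 A = -10
Solving: A = -2.
Check against the point condition:
  u(0, 0) = -2  ⟹  A = -2  ✓
Hence u(x, y) = - 2 e^{y}.

Answer: u(x, y) = - 2 e^{y}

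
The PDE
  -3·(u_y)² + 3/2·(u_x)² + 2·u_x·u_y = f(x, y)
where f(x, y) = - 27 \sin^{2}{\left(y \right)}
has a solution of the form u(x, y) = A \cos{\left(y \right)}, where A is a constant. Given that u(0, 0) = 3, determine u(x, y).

Substitute the ansatz u = A \cos{\left(y \right)} into the left-hand side.
Derivatives of the ansatz:
  u_y = - A \sin{\left(y \right)}
  u_x = 0
Term by term:
  -3·(u_y)² = - 3 A^{2} \sin^{2}{\left(y \right)}
  3/2·(u_x)² = 0
  2·u_x·u_y = 0
So the left-hand side equals
  - 3 A^{2} \sin^{2}{\left(y \right)}
This must equal f(x, y) = - 27 \sin^{2}{\left(y \right)} identically.
Matching coefficients of the independent functions:
  [\sin^{2}{\left(y \right)}]:  - 3 A^{2} = -27
These equations allow (A) = (-3) or (3).
Impose the point condition(s):
  u(0, 0) = 3  ⟹  A = 3
Only A = 3 satisfies everything.
Hence u(x, y) = 3 \cos{\left(y \right)}.

Answer: u(x, y) = 3 \cos{\left(y \right)}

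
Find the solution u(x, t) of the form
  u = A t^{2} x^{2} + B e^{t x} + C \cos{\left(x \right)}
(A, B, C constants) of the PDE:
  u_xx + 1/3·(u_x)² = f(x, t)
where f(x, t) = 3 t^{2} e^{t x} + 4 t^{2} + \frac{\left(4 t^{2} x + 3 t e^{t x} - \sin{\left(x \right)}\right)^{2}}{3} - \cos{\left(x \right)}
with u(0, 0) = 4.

Substitute the ansatz u = A t^{2} x^{2} + B e^{t x} + C \cos{\left(x \right)} into the left-hand side.
Derivatives of the ansatz:
  u_xx = 2 A t^{2} + B t^{2} e^{t x} - C \cos{\left(x \right)}
  u_x = 2 A t^{2} x + B t e^{t x} - C \sin{\left(x \right)}
Term by term:
  u_xx = 2 A t^{2} + B t^{2} e^{t x} - C \cos{\left(x \right)}
  1/3·(u_x)² = \frac{4 A^{2} t^{4} x^{2}}{3} + \frac{4 A B t^{3} x e^{t x}}{3} - \frac{4 A C t^{2} x \sin{\left(x \right)}}{3} + \frac{B^{2} t^{2} e^{2 t x}}{3} - \frac{2 B C t e^{t x} \sin{\left(x \right)}}{3} + \frac{C^{2} \sin^{2}{\left(x \right)}}{3}
So the left-hand side equals
  \frac{4 A^{2} t^{4} x^{2}}{3} + \frac{4 A B t^{3} x e^{t x}}{3} - \frac{4 A C t^{2} x \sin{\left(x \right)}}{3} + 2 A t^{2} + \frac{B^{2} t^{2} e^{2 t x}}{3} - \frac{2 B C t e^{t x} \sin{\left(x \right)}}{3} + B t^{2} e^{t x} + \frac{C^{2} \sin^{2}{\left(x \right)}}{3} - C \cos{\left(x \right)}
This must equal f(x, t) identically; expanded, f = \frac{16 t^{4} x^{2}}{3} + 8 t^{3} x e^{t x} - \frac{8 t^{2} x \sin{\left(x \right)}}{3} + 3 t^{2} e^{2 t x} + 3 t^{2} e^{t x} + 4 t^{2} - 2 t e^{t x} \sin{\left(x \right)} + \frac{\sin^{2}{\left(x \right)}}{3} - \cos{\left(x \right)}.
Matching coefficients of the independent functions:
  [t^{2}]:  2 A = 4
  [t^{2} e^{t x}]:  B = 3
  [t^{2} e^{2 t x}]:  \frac{B^{2}}{3} = 3
  [t^{4} x^{2}]:  \frac{4 A^{2}}{3} = \frac{16}{3}
  [t e^{t x} \sin{\left(x \right)}]:  - \frac{2 B C}{3} = -2
  [t^{2} x \sin{\left(x \right)}]:  - \frac{4 A C}{3} = - \frac{8}{3}
  [t^{3} x e^{t x}]:  \frac{4 A B}{3} = 8
  [\sin^{2}{\left(x \right)}]:  \frac{C^{2}}{3} = \frac{1}{3}
  [\cos{\left(x \right)}]:  - C = -1
Solving: A = 2, B = 3, C = 1.
Check against the point condition:
  u(0, 0) = 4  ⟹  B + C = 4  ✓
Hence u(x, t) = 2 t^{2} x^{2} + 3 e^{t x} + \cos{\left(x \right)}.

Answer: u(x, t) = 2 t^{2} x^{2} + 3 e^{t x} + \cos{\left(x \right)}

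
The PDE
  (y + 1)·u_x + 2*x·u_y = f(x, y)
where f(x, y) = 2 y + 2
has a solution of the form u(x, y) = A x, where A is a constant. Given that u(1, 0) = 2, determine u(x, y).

Substitute the ansatz u = A x into the left-hand side.
Derivatives of the ansatz:
  u_x = A
  u_y = 0
Term by term:
  (y + 1)·u_x = A y + A
  2*x·u_y = 0
So the left-hand side equals
  A y + A
This must equal f(x, y) = 2 y + 2 identically.
Matching coefficients of the independent functions:
  [constant term, y]:  A = 2
Solving: A = 2.
Check against the point condition:
  u(1, 0) = 2  ⟹  A = 2  ✓
Hence u(x, y) = 2 x.

Answer: u(x, y) = 2 x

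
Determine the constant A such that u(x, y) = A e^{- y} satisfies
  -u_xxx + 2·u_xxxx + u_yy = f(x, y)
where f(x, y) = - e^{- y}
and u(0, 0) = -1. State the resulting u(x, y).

Substitute the ansatz u = A e^{- y} into the left-hand side.
Derivatives of the ansatz:
  u_xxx = 0
  u_xxxx = 0
  u_yy = A e^{- y}
Term by term:
  -u_xxx = 0
  2·u_xxxx = 0
  u_yy = A e^{- y}
So the left-hand side equals
  A e^{- y}
This must equal f(x, y) = - e^{- y} identically.
Matching coefficients of the independent functions:
  [e^{- y}]:  A = -1
Solving: A = -1.
Check against the point condition:
  u(0, 0) = -1  ⟹  A = -1  ✓
Hence u(x, y) = - e^{- y}.

Answer: u(x, y) = - e^{- y}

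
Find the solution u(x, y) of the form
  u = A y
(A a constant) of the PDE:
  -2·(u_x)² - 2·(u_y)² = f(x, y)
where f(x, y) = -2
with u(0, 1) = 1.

Answer: u(x, y) = y

Derivation:
Substitute the ansatz u = A y into the left-hand side.
Derivatives of the ansatz:
  u_x = 0
  u_y = A
Term by term:
  -2·(u_x)² = 0
  -2·(u_y)² = - 2 A^{2}
So the left-hand side equals
  - 2 A^{2}
This must equal f(x, y) = -2 identically.
Matching coefficients of the independent functions:
  [constant term]:  - 2 A^{2} = -2
These equations allow (A) = (-1) or (1).
Impose the point condition(s):
  u(0, 1) = 1  ⟹  A = 1
Only A = 1 satisfies everything.
Hence u(x, y) = y.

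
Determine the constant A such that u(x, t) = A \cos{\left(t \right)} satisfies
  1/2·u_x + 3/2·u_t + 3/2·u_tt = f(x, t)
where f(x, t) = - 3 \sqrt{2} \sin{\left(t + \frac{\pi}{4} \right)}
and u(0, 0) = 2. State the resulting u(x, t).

Substitute the ansatz u = A \cos{\left(t \right)} into the left-hand side.
Derivatives of the ansatz:
  u_x = 0
  u_t = - A \sin{\left(t \right)}
  u_tt = - A \cos{\left(t \right)}
Term by term:
  1/2·u_x = 0
  3/2·u_t = - \frac{3 A \sin{\left(t \right)}}{2}
  3/2·u_tt = - \frac{3 A \cos{\left(t \right)}}{2}
So the left-hand side equals
  - \frac{3 A \sin{\left(t \right)}}{2} - \frac{3 A \cos{\left(t \right)}}{2}
This must equal f(x, t) identically; expanded, f = - 3 \sin{\left(t \right)} - 3 \cos{\left(t \right)}.
Matching coefficients of the independent functions:
  [\sin{\left(t \right)}, \cos{\left(t \right)}]:  - \frac{3 A}{2} = -3
Solving: A = 2.
Check against the point condition:
  u(0, 0) = 2  ⟹  A = 2  ✓
Hence u(x, t) = 2 \cos{\left(t \right)}.

Answer: u(x, t) = 2 \cos{\left(t \right)}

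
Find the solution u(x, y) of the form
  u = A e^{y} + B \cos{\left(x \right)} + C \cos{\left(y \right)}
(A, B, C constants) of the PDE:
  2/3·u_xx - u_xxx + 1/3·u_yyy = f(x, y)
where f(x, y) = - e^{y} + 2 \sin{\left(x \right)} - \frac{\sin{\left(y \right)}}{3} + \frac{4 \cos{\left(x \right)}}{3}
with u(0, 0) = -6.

Substitute the ansatz u = A e^{y} + B \cos{\left(x \right)} + C \cos{\left(y \right)} into the left-hand side.
Derivatives of the ansatz:
  u_xx = - B \cos{\left(x \right)}
  u_xxx = B \sin{\left(x \right)}
  u_yyy = A e^{y} + C \sin{\left(y \right)}
Term by term:
  2/3·u_xx = - \frac{2 B \cos{\left(x \right)}}{3}
  -u_xxx = - B \sin{\left(x \right)}
  1/3·u_yyy = \frac{A e^{y}}{3} + \frac{C \sin{\left(y \right)}}{3}
So the left-hand side equals
  \frac{A e^{y}}{3} - B \sin{\left(x \right)} - \frac{2 B \cos{\left(x \right)}}{3} + \frac{C \sin{\left(y \right)}}{3}
This must equal f(x, y) = - e^{y} + 2 \sin{\left(x \right)} - \frac{\sin{\left(y \right)}}{3} + \frac{4 \cos{\left(x \right)}}{3} identically.
Matching coefficients of the independent functions:
  [e^{y}]:  \frac{A}{3} = -1
  [\sin{\left(x \right)}]:  - B = 2
  [\sin{\left(y \right)}]:  \frac{C}{3} = - \frac{1}{3}
  [\cos{\left(x \right)}]:  - \frac{2 B}{3} = \frac{4}{3}
Solving: A = -3, B = -2, C = -1.
Check against the point condition:
  u(0, 0) = -6  ⟹  A + B + C = -6  ✓
Hence u(x, y) = - 3 e^{y} - 2 \cos{\left(x \right)} - \cos{\left(y \right)}.

Answer: u(x, y) = - 3 e^{y} - 2 \cos{\left(x \right)} - \cos{\left(y \right)}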